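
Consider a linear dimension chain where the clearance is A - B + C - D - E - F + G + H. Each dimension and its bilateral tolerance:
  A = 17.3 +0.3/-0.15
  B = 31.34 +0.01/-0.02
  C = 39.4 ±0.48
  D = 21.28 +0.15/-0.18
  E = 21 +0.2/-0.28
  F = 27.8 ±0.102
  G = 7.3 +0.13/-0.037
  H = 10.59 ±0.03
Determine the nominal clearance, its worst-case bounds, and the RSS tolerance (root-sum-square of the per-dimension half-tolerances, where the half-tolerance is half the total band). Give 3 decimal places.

Stack each dimension's contribution:
  +A: nom +17.300 → Σnom=17.300; wc +0.300/-0.150 → slack +0.300/-0.150; half-tol=0.225, Σhalf²=0.050625
  -B: nom -31.340 → Σnom=-14.040; wc +0.020/-0.010 → slack +0.320/-0.160; half-tol=0.015, Σhalf²=0.050850
  +C: nom +39.400 → Σnom=25.360; wc +0.480/-0.480 → slack +0.800/-0.640; half-tol=0.480, Σhalf²=0.281250
  -D: nom -21.280 → Σnom=4.080; wc +0.180/-0.150 → slack +0.980/-0.790; half-tol=0.165, Σhalf²=0.308475
  -E: nom -21.000 → Σnom=-16.920; wc +0.280/-0.200 → slack +1.260/-0.990; half-tol=0.240, Σhalf²=0.366075
  -F: nom -27.800 → Σnom=-44.720; wc +0.102/-0.102 → slack +1.362/-1.092; half-tol=0.102, Σhalf²=0.376479
  +G: nom +7.300 → Σnom=-37.420; wc +0.130/-0.037 → slack +1.492/-1.129; half-tol=0.084, Σhalf²=0.383451
  +H: nom +10.590 → Σnom=-26.830; wc +0.030/-0.030 → slack +1.522/-1.159; half-tol=0.030, Σhalf²=0.384351
Nominal = -26.830. Worst-case = [-26.830 - 1.159, -26.830 + 1.522] = [-27.989, -25.308]. RSS = √0.384351 = 0.620.

nominal=-26.830 wc=[-27.989,-25.308] rss=0.620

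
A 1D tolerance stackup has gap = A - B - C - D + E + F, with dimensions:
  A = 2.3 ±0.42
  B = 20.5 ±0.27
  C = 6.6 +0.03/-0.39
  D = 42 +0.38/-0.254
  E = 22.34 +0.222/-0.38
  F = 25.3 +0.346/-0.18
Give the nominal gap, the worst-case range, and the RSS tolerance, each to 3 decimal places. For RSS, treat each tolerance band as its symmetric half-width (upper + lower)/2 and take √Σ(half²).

Stack each dimension's contribution:
  +A: nom +2.300 → Σnom=2.300; wc +0.420/-0.420 → slack +0.420/-0.420; half-tol=0.420, Σhalf²=0.176400
  -B: nom -20.500 → Σnom=-18.200; wc +0.270/-0.270 → slack +0.690/-0.690; half-tol=0.270, Σhalf²=0.249300
  -C: nom -6.600 → Σnom=-24.800; wc +0.390/-0.030 → slack +1.080/-0.720; half-tol=0.210, Σhalf²=0.293400
  -D: nom -42.000 → Σnom=-66.800; wc +0.254/-0.380 → slack +1.334/-1.100; half-tol=0.317, Σhalf²=0.393889
  +E: nom +22.340 → Σnom=-44.460; wc +0.222/-0.380 → slack +1.556/-1.480; half-tol=0.301, Σhalf²=0.484490
  +F: nom +25.300 → Σnom=-19.160; wc +0.346/-0.180 → slack +1.902/-1.660; half-tol=0.263, Σhalf²=0.553659
Nominal = -19.160. Worst-case = [-19.160 - 1.660, -19.160 + 1.902] = [-20.820, -17.258]. RSS = √0.553659 = 0.744.

nominal=-19.160 wc=[-20.820,-17.258] rss=0.744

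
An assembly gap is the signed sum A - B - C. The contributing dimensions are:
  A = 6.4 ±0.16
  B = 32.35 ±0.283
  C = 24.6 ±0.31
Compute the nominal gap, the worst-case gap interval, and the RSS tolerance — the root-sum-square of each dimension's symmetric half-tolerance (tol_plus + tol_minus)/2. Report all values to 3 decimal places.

Stack each dimension's contribution:
  +A: nom +6.400 → Σnom=6.400; wc +0.160/-0.160 → slack +0.160/-0.160; half-tol=0.160, Σhalf²=0.025600
  -B: nom -32.350 → Σnom=-25.950; wc +0.283/-0.283 → slack +0.443/-0.443; half-tol=0.283, Σhalf²=0.105689
  -C: nom -24.600 → Σnom=-50.550; wc +0.310/-0.310 → slack +0.753/-0.753; half-tol=0.310, Σhalf²=0.201789
Nominal = -50.550. Worst-case = [-50.550 - 0.753, -50.550 + 0.753] = [-51.303, -49.797]. RSS = √0.201789 = 0.449.

nominal=-50.550 wc=[-51.303,-49.797] rss=0.449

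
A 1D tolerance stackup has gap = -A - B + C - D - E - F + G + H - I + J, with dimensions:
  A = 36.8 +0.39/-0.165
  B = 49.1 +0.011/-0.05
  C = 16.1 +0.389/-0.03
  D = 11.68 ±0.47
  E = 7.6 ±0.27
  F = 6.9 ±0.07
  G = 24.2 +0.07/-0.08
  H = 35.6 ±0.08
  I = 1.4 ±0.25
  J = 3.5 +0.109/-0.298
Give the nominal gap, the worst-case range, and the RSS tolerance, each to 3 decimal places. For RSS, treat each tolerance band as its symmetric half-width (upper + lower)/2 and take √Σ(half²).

Stack each dimension's contribution:
  -A: nom -36.800 → Σnom=-36.800; wc +0.165/-0.390 → slack +0.165/-0.390; half-tol=0.278, Σhalf²=0.077006
  -B: nom -49.100 → Σnom=-85.900; wc +0.050/-0.011 → slack +0.215/-0.401; half-tol=0.030, Σhalf²=0.077937
  +C: nom +16.100 → Σnom=-69.800; wc +0.389/-0.030 → slack +0.604/-0.431; half-tol=0.210, Σhalf²=0.121827
  -D: nom -11.680 → Σnom=-81.480; wc +0.470/-0.470 → slack +1.074/-0.901; half-tol=0.470, Σhalf²=0.342727
  -E: nom -7.600 → Σnom=-89.080; wc +0.270/-0.270 → slack +1.344/-1.171; half-tol=0.270, Σhalf²=0.415627
  -F: nom -6.900 → Σnom=-95.980; wc +0.070/-0.070 → slack +1.414/-1.241; half-tol=0.070, Σhalf²=0.420527
  +G: nom +24.200 → Σnom=-71.780; wc +0.070/-0.080 → slack +1.484/-1.321; half-tol=0.075, Σhalf²=0.426152
  +H: nom +35.600 → Σnom=-36.180; wc +0.080/-0.080 → slack +1.564/-1.401; half-tol=0.080, Σhalf²=0.432552
  -I: nom -1.400 → Σnom=-37.580; wc +0.250/-0.250 → slack +1.814/-1.651; half-tol=0.250, Σhalf²=0.495052
  +J: nom +3.500 → Σnom=-34.080; wc +0.109/-0.298 → slack +1.923/-1.949; half-tol=0.203, Σhalf²=0.536464
Nominal = -34.080. Worst-case = [-34.080 - 1.949, -34.080 + 1.923] = [-36.029, -32.157]. RSS = √0.536464 = 0.732.

nominal=-34.080 wc=[-36.029,-32.157] rss=0.732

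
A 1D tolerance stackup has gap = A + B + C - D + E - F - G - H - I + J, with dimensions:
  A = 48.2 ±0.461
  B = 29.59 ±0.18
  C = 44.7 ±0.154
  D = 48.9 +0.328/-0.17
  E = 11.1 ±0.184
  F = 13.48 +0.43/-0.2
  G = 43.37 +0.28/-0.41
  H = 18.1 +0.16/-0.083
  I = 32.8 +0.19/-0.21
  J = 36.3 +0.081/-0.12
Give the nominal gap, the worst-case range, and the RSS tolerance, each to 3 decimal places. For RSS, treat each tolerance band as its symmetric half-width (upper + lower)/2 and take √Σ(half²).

Stack each dimension's contribution:
  +A: nom +48.200 → Σnom=48.200; wc +0.461/-0.461 → slack +0.461/-0.461; half-tol=0.461, Σhalf²=0.212521
  +B: nom +29.590 → Σnom=77.790; wc +0.180/-0.180 → slack +0.641/-0.641; half-tol=0.180, Σhalf²=0.244921
  +C: nom +44.700 → Σnom=122.490; wc +0.154/-0.154 → slack +0.795/-0.795; half-tol=0.154, Σhalf²=0.268637
  -D: nom -48.900 → Σnom=73.590; wc +0.170/-0.328 → slack +0.965/-1.123; half-tol=0.249, Σhalf²=0.330638
  +E: nom +11.100 → Σnom=84.690; wc +0.184/-0.184 → slack +1.149/-1.307; half-tol=0.184, Σhalf²=0.364494
  -F: nom -13.480 → Σnom=71.210; wc +0.200/-0.430 → slack +1.349/-1.737; half-tol=0.315, Σhalf²=0.463719
  -G: nom -43.370 → Σnom=27.840; wc +0.410/-0.280 → slack +1.759/-2.017; half-tol=0.345, Σhalf²=0.582744
  -H: nom -18.100 → Σnom=9.740; wc +0.083/-0.160 → slack +1.842/-2.177; half-tol=0.121, Σhalf²=0.597506
  -I: nom -32.800 → Σnom=-23.060; wc +0.210/-0.190 → slack +2.052/-2.367; half-tol=0.200, Σhalf²=0.637506
  +J: nom +36.300 → Σnom=13.240; wc +0.081/-0.120 → slack +2.133/-2.487; half-tol=0.101, Σhalf²=0.647606
Nominal = 13.240. Worst-case = [13.240 - 2.487, 13.240 + 2.133] = [10.753, 15.373]. RSS = √0.647606 = 0.805.

nominal=13.240 wc=[10.753,15.373] rss=0.805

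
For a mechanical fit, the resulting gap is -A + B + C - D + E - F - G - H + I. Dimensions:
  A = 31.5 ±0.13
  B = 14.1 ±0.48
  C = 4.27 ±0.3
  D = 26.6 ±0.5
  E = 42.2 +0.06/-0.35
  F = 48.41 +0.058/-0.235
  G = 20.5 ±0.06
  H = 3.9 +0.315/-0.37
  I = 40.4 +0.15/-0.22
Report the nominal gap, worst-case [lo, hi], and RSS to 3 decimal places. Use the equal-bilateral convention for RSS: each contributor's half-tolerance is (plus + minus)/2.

Stack each dimension's contribution:
  -A: nom -31.500 → Σnom=-31.500; wc +0.130/-0.130 → slack +0.130/-0.130; half-tol=0.130, Σhalf²=0.016900
  +B: nom +14.100 → Σnom=-17.400; wc +0.480/-0.480 → slack +0.610/-0.610; half-tol=0.480, Σhalf²=0.247300
  +C: nom +4.270 → Σnom=-13.130; wc +0.300/-0.300 → slack +0.910/-0.910; half-tol=0.300, Σhalf²=0.337300
  -D: nom -26.600 → Σnom=-39.730; wc +0.500/-0.500 → slack +1.410/-1.410; half-tol=0.500, Σhalf²=0.587300
  +E: nom +42.200 → Σnom=2.470; wc +0.060/-0.350 → slack +1.470/-1.760; half-tol=0.205, Σhalf²=0.629325
  -F: nom -48.410 → Σnom=-45.940; wc +0.235/-0.058 → slack +1.705/-1.818; half-tol=0.146, Σhalf²=0.650787
  -G: nom -20.500 → Σnom=-66.440; wc +0.060/-0.060 → slack +1.765/-1.878; half-tol=0.060, Σhalf²=0.654387
  -H: nom -3.900 → Σnom=-70.340; wc +0.370/-0.315 → slack +2.135/-2.193; half-tol=0.343, Σhalf²=0.771694
  +I: nom +40.400 → Σnom=-29.940; wc +0.150/-0.220 → slack +2.285/-2.413; half-tol=0.185, Σhalf²=0.805918
Nominal = -29.940. Worst-case = [-29.940 - 2.413, -29.940 + 2.285] = [-32.353, -27.655]. RSS = √0.805918 = 0.898.

nominal=-29.940 wc=[-32.353,-27.655] rss=0.898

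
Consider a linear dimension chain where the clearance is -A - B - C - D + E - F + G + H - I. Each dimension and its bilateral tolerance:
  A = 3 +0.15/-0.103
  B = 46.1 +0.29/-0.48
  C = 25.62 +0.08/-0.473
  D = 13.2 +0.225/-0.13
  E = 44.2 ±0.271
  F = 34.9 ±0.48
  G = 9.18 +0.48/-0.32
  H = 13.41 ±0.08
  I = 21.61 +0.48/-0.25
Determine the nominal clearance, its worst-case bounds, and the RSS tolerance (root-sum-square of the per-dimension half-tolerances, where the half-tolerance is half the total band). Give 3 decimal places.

Stack each dimension's contribution:
  -A: nom -3.000 → Σnom=-3.000; wc +0.103/-0.150 → slack +0.103/-0.150; half-tol=0.127, Σhalf²=0.016002
  -B: nom -46.100 → Σnom=-49.100; wc +0.480/-0.290 → slack +0.583/-0.440; half-tol=0.385, Σhalf²=0.164227
  -C: nom -25.620 → Σnom=-74.720; wc +0.473/-0.080 → slack +1.056/-0.520; half-tol=0.276, Σhalf²=0.240679
  -D: nom -13.200 → Σnom=-87.920; wc +0.130/-0.225 → slack +1.186/-0.745; half-tol=0.177, Σhalf²=0.272186
  +E: nom +44.200 → Σnom=-43.720; wc +0.271/-0.271 → slack +1.457/-1.016; half-tol=0.271, Σhalf²=0.345627
  -F: nom -34.900 → Σnom=-78.620; wc +0.480/-0.480 → slack +1.937/-1.496; half-tol=0.480, Σhalf²=0.576027
  +G: nom +9.180 → Σnom=-69.440; wc +0.480/-0.320 → slack +2.417/-1.816; half-tol=0.400, Σhalf²=0.736027
  +H: nom +13.410 → Σnom=-56.030; wc +0.080/-0.080 → slack +2.497/-1.896; half-tol=0.080, Σhalf²=0.742427
  -I: nom -21.610 → Σnom=-77.640; wc +0.250/-0.480 → slack +2.747/-2.376; half-tol=0.365, Σhalf²=0.875652
Nominal = -77.640. Worst-case = [-77.640 - 2.376, -77.640 + 2.747] = [-80.016, -74.893]. RSS = √0.875652 = 0.936.

nominal=-77.640 wc=[-80.016,-74.893] rss=0.936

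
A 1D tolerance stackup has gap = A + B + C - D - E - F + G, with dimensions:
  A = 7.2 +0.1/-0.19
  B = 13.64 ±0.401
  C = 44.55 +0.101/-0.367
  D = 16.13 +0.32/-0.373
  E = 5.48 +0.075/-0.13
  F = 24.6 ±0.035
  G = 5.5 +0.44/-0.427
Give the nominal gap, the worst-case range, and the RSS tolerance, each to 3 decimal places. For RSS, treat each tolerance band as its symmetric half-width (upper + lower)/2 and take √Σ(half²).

nominal=24.680 wc=[22.865,26.260] rss=0.746

Stack each dimension's contribution:
  +A: nom +7.200 → Σnom=7.200; wc +0.100/-0.190 → slack +0.100/-0.190; half-tol=0.145, Σhalf²=0.021025
  +B: nom +13.640 → Σnom=20.840; wc +0.401/-0.401 → slack +0.501/-0.591; half-tol=0.401, Σhalf²=0.181826
  +C: nom +44.550 → Σnom=65.390; wc +0.101/-0.367 → slack +0.602/-0.958; half-tol=0.234, Σhalf²=0.236582
  -D: nom -16.130 → Σnom=49.260; wc +0.373/-0.320 → slack +0.975/-1.278; half-tol=0.347, Σhalf²=0.356644
  -E: nom -5.480 → Σnom=43.780; wc +0.130/-0.075 → slack +1.105/-1.353; half-tol=0.103, Σhalf²=0.367151
  -F: nom -24.600 → Σnom=19.180; wc +0.035/-0.035 → slack +1.140/-1.388; half-tol=0.035, Σhalf²=0.368376
  +G: nom +5.500 → Σnom=24.680; wc +0.440/-0.427 → slack +1.580/-1.815; half-tol=0.433, Σhalf²=0.556298
Nominal = 24.680. Worst-case = [24.680 - 1.815, 24.680 + 1.580] = [22.865, 26.260]. RSS = √0.556298 = 0.746.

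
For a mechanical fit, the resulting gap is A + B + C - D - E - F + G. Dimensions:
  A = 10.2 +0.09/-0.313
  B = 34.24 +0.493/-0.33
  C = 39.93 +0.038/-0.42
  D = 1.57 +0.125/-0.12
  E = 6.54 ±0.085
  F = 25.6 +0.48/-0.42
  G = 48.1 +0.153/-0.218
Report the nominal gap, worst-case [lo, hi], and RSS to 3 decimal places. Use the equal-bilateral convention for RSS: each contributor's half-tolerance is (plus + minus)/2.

Stack each dimension's contribution:
  +A: nom +10.200 → Σnom=10.200; wc +0.090/-0.313 → slack +0.090/-0.313; half-tol=0.202, Σhalf²=0.040602
  +B: nom +34.240 → Σnom=44.440; wc +0.493/-0.330 → slack +0.583/-0.643; half-tol=0.411, Σhalf²=0.209934
  +C: nom +39.930 → Σnom=84.370; wc +0.038/-0.420 → slack +0.621/-1.063; half-tol=0.229, Σhalf²=0.262375
  -D: nom -1.570 → Σnom=82.800; wc +0.120/-0.125 → slack +0.741/-1.188; half-tol=0.122, Σhalf²=0.277382
  -E: nom -6.540 → Σnom=76.260; wc +0.085/-0.085 → slack +0.826/-1.273; half-tol=0.085, Σhalf²=0.284607
  -F: nom -25.600 → Σnom=50.660; wc +0.420/-0.480 → slack +1.246/-1.753; half-tol=0.450, Σhalf²=0.487107
  +G: nom +48.100 → Σnom=98.760; wc +0.153/-0.218 → slack +1.399/-1.971; half-tol=0.185, Σhalf²=0.521517
Nominal = 98.760. Worst-case = [98.760 - 1.971, 98.760 + 1.399] = [96.789, 100.159]. RSS = √0.521517 = 0.722.

nominal=98.760 wc=[96.789,100.159] rss=0.722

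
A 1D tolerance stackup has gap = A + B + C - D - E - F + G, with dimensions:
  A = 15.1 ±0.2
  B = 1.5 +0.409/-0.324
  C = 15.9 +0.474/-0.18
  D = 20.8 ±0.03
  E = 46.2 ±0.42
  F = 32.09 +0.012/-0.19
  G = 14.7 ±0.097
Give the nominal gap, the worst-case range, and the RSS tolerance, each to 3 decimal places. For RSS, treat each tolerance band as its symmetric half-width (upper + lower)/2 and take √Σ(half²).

Stack each dimension's contribution:
  +A: nom +15.100 → Σnom=15.100; wc +0.200/-0.200 → slack +0.200/-0.200; half-tol=0.200, Σhalf²=0.040000
  +B: nom +1.500 → Σnom=16.600; wc +0.409/-0.324 → slack +0.609/-0.524; half-tol=0.366, Σhalf²=0.174322
  +C: nom +15.900 → Σnom=32.500; wc +0.474/-0.180 → slack +1.083/-0.704; half-tol=0.327, Σhalf²=0.281251
  -D: nom -20.800 → Σnom=11.700; wc +0.030/-0.030 → slack +1.113/-0.734; half-tol=0.030, Σhalf²=0.282151
  -E: nom -46.200 → Σnom=-34.500; wc +0.420/-0.420 → slack +1.533/-1.154; half-tol=0.420, Σhalf²=0.458551
  -F: nom -32.090 → Σnom=-66.590; wc +0.190/-0.012 → slack +1.723/-1.166; half-tol=0.101, Σhalf²=0.468752
  +G: nom +14.700 → Σnom=-51.890; wc +0.097/-0.097 → slack +1.820/-1.263; half-tol=0.097, Σhalf²=0.478161
Nominal = -51.890. Worst-case = [-51.890 - 1.263, -51.890 + 1.820] = [-53.153, -50.070]. RSS = √0.478161 = 0.691.

nominal=-51.890 wc=[-53.153,-50.070] rss=0.691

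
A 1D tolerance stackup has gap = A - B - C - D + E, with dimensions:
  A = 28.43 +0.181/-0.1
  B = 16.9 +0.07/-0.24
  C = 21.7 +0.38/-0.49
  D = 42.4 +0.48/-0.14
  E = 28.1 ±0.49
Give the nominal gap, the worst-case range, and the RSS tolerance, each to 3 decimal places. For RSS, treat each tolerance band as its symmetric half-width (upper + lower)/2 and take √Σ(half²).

nominal=-24.470 wc=[-25.990,-22.929] rss=0.754

Stack each dimension's contribution:
  +A: nom +28.430 → Σnom=28.430; wc +0.181/-0.100 → slack +0.181/-0.100; half-tol=0.141, Σhalf²=0.019740
  -B: nom -16.900 → Σnom=11.530; wc +0.240/-0.070 → slack +0.421/-0.170; half-tol=0.155, Σhalf²=0.043765
  -C: nom -21.700 → Σnom=-10.170; wc +0.490/-0.380 → slack +0.911/-0.550; half-tol=0.435, Σhalf²=0.232990
  -D: nom -42.400 → Σnom=-52.570; wc +0.140/-0.480 → slack +1.051/-1.030; half-tol=0.310, Σhalf²=0.329090
  +E: nom +28.100 → Σnom=-24.470; wc +0.490/-0.490 → slack +1.541/-1.520; half-tol=0.490, Σhalf²=0.569190
Nominal = -24.470. Worst-case = [-24.470 - 1.520, -24.470 + 1.541] = [-25.990, -22.929]. RSS = √0.569190 = 0.754.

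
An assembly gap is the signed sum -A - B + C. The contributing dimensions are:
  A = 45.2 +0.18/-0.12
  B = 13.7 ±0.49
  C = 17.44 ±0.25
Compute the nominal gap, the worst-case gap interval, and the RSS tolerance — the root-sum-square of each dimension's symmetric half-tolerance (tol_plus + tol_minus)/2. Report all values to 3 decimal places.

Stack each dimension's contribution:
  -A: nom -45.200 → Σnom=-45.200; wc +0.120/-0.180 → slack +0.120/-0.180; half-tol=0.150, Σhalf²=0.022500
  -B: nom -13.700 → Σnom=-58.900; wc +0.490/-0.490 → slack +0.610/-0.670; half-tol=0.490, Σhalf²=0.262600
  +C: nom +17.440 → Σnom=-41.460; wc +0.250/-0.250 → slack +0.860/-0.920; half-tol=0.250, Σhalf²=0.325100
Nominal = -41.460. Worst-case = [-41.460 - 0.920, -41.460 + 0.860] = [-42.380, -40.600]. RSS = √0.325100 = 0.570.

nominal=-41.460 wc=[-42.380,-40.600] rss=0.570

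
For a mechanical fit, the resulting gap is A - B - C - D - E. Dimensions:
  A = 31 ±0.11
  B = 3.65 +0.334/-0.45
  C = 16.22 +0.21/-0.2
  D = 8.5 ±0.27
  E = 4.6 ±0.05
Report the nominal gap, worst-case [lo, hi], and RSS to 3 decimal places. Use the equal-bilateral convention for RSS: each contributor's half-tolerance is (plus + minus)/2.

nominal=-1.970 wc=[-2.944,-0.890] rss=0.532

Stack each dimension's contribution:
  +A: nom +31.000 → Σnom=31.000; wc +0.110/-0.110 → slack +0.110/-0.110; half-tol=0.110, Σhalf²=0.012100
  -B: nom -3.650 → Σnom=27.350; wc +0.450/-0.334 → slack +0.560/-0.444; half-tol=0.392, Σhalf²=0.165764
  -C: nom -16.220 → Σnom=11.130; wc +0.200/-0.210 → slack +0.760/-0.654; half-tol=0.205, Σhalf²=0.207789
  -D: nom -8.500 → Σnom=2.630; wc +0.270/-0.270 → slack +1.030/-0.924; half-tol=0.270, Σhalf²=0.280689
  -E: nom -4.600 → Σnom=-1.970; wc +0.050/-0.050 → slack +1.080/-0.974; half-tol=0.050, Σhalf²=0.283189
Nominal = -1.970. Worst-case = [-1.970 - 0.974, -1.970 + 1.080] = [-2.944, -0.890]. RSS = √0.283189 = 0.532.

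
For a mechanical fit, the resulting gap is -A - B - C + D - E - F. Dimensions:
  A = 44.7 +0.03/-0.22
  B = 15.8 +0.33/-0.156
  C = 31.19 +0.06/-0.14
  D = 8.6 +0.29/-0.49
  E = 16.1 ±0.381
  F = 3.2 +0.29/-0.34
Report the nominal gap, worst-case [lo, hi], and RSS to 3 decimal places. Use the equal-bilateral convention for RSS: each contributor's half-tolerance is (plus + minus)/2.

nominal=-102.390 wc=[-103.971,-100.863] rss=0.694

Stack each dimension's contribution:
  -A: nom -44.700 → Σnom=-44.700; wc +0.220/-0.030 → slack +0.220/-0.030; half-tol=0.125, Σhalf²=0.015625
  -B: nom -15.800 → Σnom=-60.500; wc +0.156/-0.330 → slack +0.376/-0.360; half-tol=0.243, Σhalf²=0.074674
  -C: nom -31.190 → Σnom=-91.690; wc +0.140/-0.060 → slack +0.516/-0.420; half-tol=0.100, Σhalf²=0.084674
  +D: nom +8.600 → Σnom=-83.090; wc +0.290/-0.490 → slack +0.806/-0.910; half-tol=0.390, Σhalf²=0.236774
  -E: nom -16.100 → Σnom=-99.190; wc +0.381/-0.381 → slack +1.187/-1.291; half-tol=0.381, Σhalf²=0.381935
  -F: nom -3.200 → Σnom=-102.390; wc +0.340/-0.290 → slack +1.527/-1.581; half-tol=0.315, Σhalf²=0.481160
Nominal = -102.390. Worst-case = [-102.390 - 1.581, -102.390 + 1.527] = [-103.971, -100.863]. RSS = √0.481160 = 0.694.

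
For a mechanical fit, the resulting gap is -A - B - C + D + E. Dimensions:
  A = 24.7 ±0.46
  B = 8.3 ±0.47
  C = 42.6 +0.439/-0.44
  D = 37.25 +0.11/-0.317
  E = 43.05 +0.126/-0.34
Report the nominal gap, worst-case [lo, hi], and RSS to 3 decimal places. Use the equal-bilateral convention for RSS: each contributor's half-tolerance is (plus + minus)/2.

nominal=4.700 wc=[2.674,6.306] rss=0.852

Stack each dimension's contribution:
  -A: nom -24.700 → Σnom=-24.700; wc +0.460/-0.460 → slack +0.460/-0.460; half-tol=0.460, Σhalf²=0.211600
  -B: nom -8.300 → Σnom=-33.000; wc +0.470/-0.470 → slack +0.930/-0.930; half-tol=0.470, Σhalf²=0.432500
  -C: nom -42.600 → Σnom=-75.600; wc +0.440/-0.439 → slack +1.370/-1.369; half-tol=0.440, Σhalf²=0.625660
  +D: nom +37.250 → Σnom=-38.350; wc +0.110/-0.317 → slack +1.480/-1.686; half-tol=0.213, Σhalf²=0.671243
  +E: nom +43.050 → Σnom=4.700; wc +0.126/-0.340 → slack +1.606/-2.026; half-tol=0.233, Σhalf²=0.725532
Nominal = 4.700. Worst-case = [4.700 - 2.026, 4.700 + 1.606] = [2.674, 6.306]. RSS = √0.725532 = 0.852.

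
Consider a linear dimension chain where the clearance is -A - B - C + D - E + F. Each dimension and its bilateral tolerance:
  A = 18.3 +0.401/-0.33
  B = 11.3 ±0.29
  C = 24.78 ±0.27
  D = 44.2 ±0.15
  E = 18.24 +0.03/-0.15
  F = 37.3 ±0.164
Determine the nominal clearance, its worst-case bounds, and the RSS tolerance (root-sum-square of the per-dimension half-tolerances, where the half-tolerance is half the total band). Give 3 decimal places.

Stack each dimension's contribution:
  -A: nom -18.300 → Σnom=-18.300; wc +0.330/-0.401 → slack +0.330/-0.401; half-tol=0.366, Σhalf²=0.133590
  -B: nom -11.300 → Σnom=-29.600; wc +0.290/-0.290 → slack +0.620/-0.691; half-tol=0.290, Σhalf²=0.217690
  -C: nom -24.780 → Σnom=-54.380; wc +0.270/-0.270 → slack +0.890/-0.961; half-tol=0.270, Σhalf²=0.290590
  +D: nom +44.200 → Σnom=-10.180; wc +0.150/-0.150 → slack +1.040/-1.111; half-tol=0.150, Σhalf²=0.313090
  -E: nom -18.240 → Σnom=-28.420; wc +0.150/-0.030 → slack +1.190/-1.141; half-tol=0.090, Σhalf²=0.321190
  +F: nom +37.300 → Σnom=8.880; wc +0.164/-0.164 → slack +1.354/-1.305; half-tol=0.164, Σhalf²=0.348086
Nominal = 8.880. Worst-case = [8.880 - 1.305, 8.880 + 1.354] = [7.575, 10.234]. RSS = √0.348086 = 0.590.

nominal=8.880 wc=[7.575,10.234] rss=0.590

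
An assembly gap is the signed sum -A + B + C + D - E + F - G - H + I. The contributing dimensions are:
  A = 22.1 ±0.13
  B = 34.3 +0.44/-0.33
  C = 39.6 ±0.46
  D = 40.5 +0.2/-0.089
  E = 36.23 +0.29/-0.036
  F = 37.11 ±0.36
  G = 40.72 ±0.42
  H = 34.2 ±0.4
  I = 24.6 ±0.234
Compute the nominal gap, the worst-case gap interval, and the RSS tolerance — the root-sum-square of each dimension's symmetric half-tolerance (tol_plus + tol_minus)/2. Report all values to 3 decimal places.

nominal=42.860 wc=[40.147,45.540] rss=0.972

Stack each dimension's contribution:
  -A: nom -22.100 → Σnom=-22.100; wc +0.130/-0.130 → slack +0.130/-0.130; half-tol=0.130, Σhalf²=0.016900
  +B: nom +34.300 → Σnom=12.200; wc +0.440/-0.330 → slack +0.570/-0.460; half-tol=0.385, Σhalf²=0.165125
  +C: nom +39.600 → Σnom=51.800; wc +0.460/-0.460 → slack +1.030/-0.920; half-tol=0.460, Σhalf²=0.376725
  +D: nom +40.500 → Σnom=92.300; wc +0.200/-0.089 → slack +1.230/-1.009; half-tol=0.145, Σhalf²=0.397605
  -E: nom -36.230 → Σnom=56.070; wc +0.036/-0.290 → slack +1.266/-1.299; half-tol=0.163, Σhalf²=0.424174
  +F: nom +37.110 → Σnom=93.180; wc +0.360/-0.360 → slack +1.626/-1.659; half-tol=0.360, Σhalf²=0.553774
  -G: nom -40.720 → Σnom=52.460; wc +0.420/-0.420 → slack +2.046/-2.079; half-tol=0.420, Σhalf²=0.730174
  -H: nom -34.200 → Σnom=18.260; wc +0.400/-0.400 → slack +2.446/-2.479; half-tol=0.400, Σhalf²=0.890174
  +I: nom +24.600 → Σnom=42.860; wc +0.234/-0.234 → slack +2.680/-2.713; half-tol=0.234, Σhalf²=0.944930
Nominal = 42.860. Worst-case = [42.860 - 2.713, 42.860 + 2.680] = [40.147, 45.540]. RSS = √0.944930 = 0.972.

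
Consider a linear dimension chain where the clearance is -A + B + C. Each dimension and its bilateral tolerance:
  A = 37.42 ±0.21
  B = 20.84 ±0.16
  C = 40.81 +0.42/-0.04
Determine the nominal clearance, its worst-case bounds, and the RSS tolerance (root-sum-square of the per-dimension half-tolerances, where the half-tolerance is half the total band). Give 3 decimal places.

Stack each dimension's contribution:
  -A: nom -37.420 → Σnom=-37.420; wc +0.210/-0.210 → slack +0.210/-0.210; half-tol=0.210, Σhalf²=0.044100
  +B: nom +20.840 → Σnom=-16.580; wc +0.160/-0.160 → slack +0.370/-0.370; half-tol=0.160, Σhalf²=0.069700
  +C: nom +40.810 → Σnom=24.230; wc +0.420/-0.040 → slack +0.790/-0.410; half-tol=0.230, Σhalf²=0.122600
Nominal = 24.230. Worst-case = [24.230 - 0.410, 24.230 + 0.790] = [23.820, 25.020]. RSS = √0.122600 = 0.350.

nominal=24.230 wc=[23.820,25.020] rss=0.350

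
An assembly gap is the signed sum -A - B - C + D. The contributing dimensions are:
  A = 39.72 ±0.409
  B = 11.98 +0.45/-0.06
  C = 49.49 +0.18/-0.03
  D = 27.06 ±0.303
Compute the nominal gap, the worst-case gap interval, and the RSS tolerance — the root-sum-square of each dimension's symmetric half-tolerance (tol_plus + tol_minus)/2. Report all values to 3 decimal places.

nominal=-74.130 wc=[-75.472,-73.328] rss=0.579

Stack each dimension's contribution:
  -A: nom -39.720 → Σnom=-39.720; wc +0.409/-0.409 → slack +0.409/-0.409; half-tol=0.409, Σhalf²=0.167281
  -B: nom -11.980 → Σnom=-51.700; wc +0.060/-0.450 → slack +0.469/-0.859; half-tol=0.255, Σhalf²=0.232306
  -C: nom -49.490 → Σnom=-101.190; wc +0.030/-0.180 → slack +0.499/-1.039; half-tol=0.105, Σhalf²=0.243331
  +D: nom +27.060 → Σnom=-74.130; wc +0.303/-0.303 → slack +0.802/-1.342; half-tol=0.303, Σhalf²=0.335140
Nominal = -74.130. Worst-case = [-74.130 - 1.342, -74.130 + 0.802] = [-75.472, -73.328]. RSS = √0.335140 = 0.579.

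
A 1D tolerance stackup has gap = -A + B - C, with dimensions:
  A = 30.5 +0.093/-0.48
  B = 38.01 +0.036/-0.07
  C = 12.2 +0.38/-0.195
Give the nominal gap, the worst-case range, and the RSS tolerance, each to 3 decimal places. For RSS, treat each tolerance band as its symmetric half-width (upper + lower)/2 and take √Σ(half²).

nominal=-4.690 wc=[-5.233,-3.979] rss=0.409

Stack each dimension's contribution:
  -A: nom -30.500 → Σnom=-30.500; wc +0.480/-0.093 → slack +0.480/-0.093; half-tol=0.286, Σhalf²=0.082082
  +B: nom +38.010 → Σnom=7.510; wc +0.036/-0.070 → slack +0.516/-0.163; half-tol=0.053, Σhalf²=0.084891
  -C: nom -12.200 → Σnom=-4.690; wc +0.195/-0.380 → slack +0.711/-0.543; half-tol=0.287, Σhalf²=0.167547
Nominal = -4.690. Worst-case = [-4.690 - 0.543, -4.690 + 0.711] = [-5.233, -3.979]. RSS = √0.167547 = 0.409.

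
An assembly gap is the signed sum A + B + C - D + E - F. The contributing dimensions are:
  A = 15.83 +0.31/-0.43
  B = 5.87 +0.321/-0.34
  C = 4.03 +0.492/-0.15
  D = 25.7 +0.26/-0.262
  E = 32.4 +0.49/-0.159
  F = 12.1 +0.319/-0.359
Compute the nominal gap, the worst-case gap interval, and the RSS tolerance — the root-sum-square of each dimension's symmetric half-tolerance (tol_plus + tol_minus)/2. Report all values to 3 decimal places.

Stack each dimension's contribution:
  +A: nom +15.830 → Σnom=15.830; wc +0.310/-0.430 → slack +0.310/-0.430; half-tol=0.370, Σhalf²=0.136900
  +B: nom +5.870 → Σnom=21.700; wc +0.321/-0.340 → slack +0.631/-0.770; half-tol=0.331, Σhalf²=0.246130
  +C: nom +4.030 → Σnom=25.730; wc +0.492/-0.150 → slack +1.123/-0.920; half-tol=0.321, Σhalf²=0.349171
  -D: nom -25.700 → Σnom=0.030; wc +0.262/-0.260 → slack +1.385/-1.180; half-tol=0.261, Σhalf²=0.417292
  +E: nom +32.400 → Σnom=32.430; wc +0.490/-0.159 → slack +1.875/-1.339; half-tol=0.325, Σhalf²=0.522593
  -F: nom -12.100 → Σnom=20.330; wc +0.359/-0.319 → slack +2.234/-1.658; half-tol=0.339, Σhalf²=0.637513
Nominal = 20.330. Worst-case = [20.330 - 1.658, 20.330 + 2.234] = [18.672, 22.564]. RSS = √0.637513 = 0.798.

nominal=20.330 wc=[18.672,22.564] rss=0.798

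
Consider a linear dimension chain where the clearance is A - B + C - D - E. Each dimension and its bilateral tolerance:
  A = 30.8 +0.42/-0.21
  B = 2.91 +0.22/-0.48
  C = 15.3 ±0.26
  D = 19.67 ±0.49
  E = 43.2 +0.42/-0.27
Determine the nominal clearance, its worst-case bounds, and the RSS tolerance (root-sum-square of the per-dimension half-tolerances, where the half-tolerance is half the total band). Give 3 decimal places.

Stack each dimension's contribution:
  +A: nom +30.800 → Σnom=30.800; wc +0.420/-0.210 → slack +0.420/-0.210; half-tol=0.315, Σhalf²=0.099225
  -B: nom -2.910 → Σnom=27.890; wc +0.480/-0.220 → slack +0.900/-0.430; half-tol=0.350, Σhalf²=0.221725
  +C: nom +15.300 → Σnom=43.190; wc +0.260/-0.260 → slack +1.160/-0.690; half-tol=0.260, Σhalf²=0.289325
  -D: nom -19.670 → Σnom=23.520; wc +0.490/-0.490 → slack +1.650/-1.180; half-tol=0.490, Σhalf²=0.529425
  -E: nom -43.200 → Σnom=-19.680; wc +0.270/-0.420 → slack +1.920/-1.600; half-tol=0.345, Σhalf²=0.648450
Nominal = -19.680. Worst-case = [-19.680 - 1.600, -19.680 + 1.920] = [-21.280, -17.760]. RSS = √0.648450 = 0.805.

nominal=-19.680 wc=[-21.280,-17.760] rss=0.805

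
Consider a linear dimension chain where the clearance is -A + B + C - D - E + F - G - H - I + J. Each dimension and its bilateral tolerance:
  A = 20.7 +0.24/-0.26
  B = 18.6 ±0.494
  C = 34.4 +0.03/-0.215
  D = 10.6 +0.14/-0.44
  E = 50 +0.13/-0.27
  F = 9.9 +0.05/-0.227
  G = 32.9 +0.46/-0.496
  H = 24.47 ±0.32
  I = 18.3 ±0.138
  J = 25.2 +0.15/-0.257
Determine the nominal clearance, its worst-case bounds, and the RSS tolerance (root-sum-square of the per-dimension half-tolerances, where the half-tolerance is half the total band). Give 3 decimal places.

nominal=-68.870 wc=[-71.491,-66.222] rss=0.925

Stack each dimension's contribution:
  -A: nom -20.700 → Σnom=-20.700; wc +0.260/-0.240 → slack +0.260/-0.240; half-tol=0.250, Σhalf²=0.062500
  +B: nom +18.600 → Σnom=-2.100; wc +0.494/-0.494 → slack +0.754/-0.734; half-tol=0.494, Σhalf²=0.306536
  +C: nom +34.400 → Σnom=32.300; wc +0.030/-0.215 → slack +0.784/-0.949; half-tol=0.122, Σhalf²=0.321542
  -D: nom -10.600 → Σnom=21.700; wc +0.440/-0.140 → slack +1.224/-1.089; half-tol=0.290, Σhalf²=0.405642
  -E: nom -50.000 → Σnom=-28.300; wc +0.270/-0.130 → slack +1.494/-1.219; half-tol=0.200, Σhalf²=0.445642
  +F: nom +9.900 → Σnom=-18.400; wc +0.050/-0.227 → slack +1.544/-1.446; half-tol=0.139, Σhalf²=0.464825
  -G: nom -32.900 → Σnom=-51.300; wc +0.496/-0.460 → slack +2.040/-1.906; half-tol=0.478, Σhalf²=0.693308
  -H: nom -24.470 → Σnom=-75.770; wc +0.320/-0.320 → slack +2.360/-2.226; half-tol=0.320, Σhalf²=0.795709
  -I: nom -18.300 → Σnom=-94.070; wc +0.138/-0.138 → slack +2.498/-2.364; half-tol=0.138, Σhalf²=0.814752
  +J: nom +25.200 → Σnom=-68.870; wc +0.150/-0.257 → slack +2.648/-2.621; half-tol=0.204, Σhalf²=0.856165
Nominal = -68.870. Worst-case = [-68.870 - 2.621, -68.870 + 2.648] = [-71.491, -66.222]. RSS = √0.856165 = 0.925.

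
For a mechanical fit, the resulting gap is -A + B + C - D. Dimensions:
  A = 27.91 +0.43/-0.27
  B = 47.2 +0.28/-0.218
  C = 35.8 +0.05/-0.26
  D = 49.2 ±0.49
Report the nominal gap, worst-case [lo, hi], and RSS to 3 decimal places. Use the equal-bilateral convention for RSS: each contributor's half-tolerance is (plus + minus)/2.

nominal=5.890 wc=[4.492,6.980] rss=0.670

Stack each dimension's contribution:
  -A: nom -27.910 → Σnom=-27.910; wc +0.270/-0.430 → slack +0.270/-0.430; half-tol=0.350, Σhalf²=0.122500
  +B: nom +47.200 → Σnom=19.290; wc +0.280/-0.218 → slack +0.550/-0.648; half-tol=0.249, Σhalf²=0.184501
  +C: nom +35.800 → Σnom=55.090; wc +0.050/-0.260 → slack +0.600/-0.908; half-tol=0.155, Σhalf²=0.208526
  -D: nom -49.200 → Σnom=5.890; wc +0.490/-0.490 → slack +1.090/-1.398; half-tol=0.490, Σhalf²=0.448626
Nominal = 5.890. Worst-case = [5.890 - 1.398, 5.890 + 1.090] = [4.492, 6.980]. RSS = √0.448626 = 0.670.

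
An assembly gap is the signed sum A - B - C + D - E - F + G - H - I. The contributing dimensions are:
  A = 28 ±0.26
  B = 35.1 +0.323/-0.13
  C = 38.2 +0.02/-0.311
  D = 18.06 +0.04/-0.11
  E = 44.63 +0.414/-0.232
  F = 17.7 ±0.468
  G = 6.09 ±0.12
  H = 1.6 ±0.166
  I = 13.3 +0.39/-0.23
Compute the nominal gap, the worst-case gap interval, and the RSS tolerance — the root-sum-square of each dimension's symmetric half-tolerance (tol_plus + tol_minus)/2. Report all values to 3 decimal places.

nominal=-98.380 wc=[-100.651,-96.423] rss=0.783

Stack each dimension's contribution:
  +A: nom +28.000 → Σnom=28.000; wc +0.260/-0.260 → slack +0.260/-0.260; half-tol=0.260, Σhalf²=0.067600
  -B: nom -35.100 → Σnom=-7.100; wc +0.130/-0.323 → slack +0.390/-0.583; half-tol=0.227, Σhalf²=0.118902
  -C: nom -38.200 → Σnom=-45.300; wc +0.311/-0.020 → slack +0.701/-0.603; half-tol=0.166, Σhalf²=0.146293
  +D: nom +18.060 → Σnom=-27.240; wc +0.040/-0.110 → slack +0.741/-0.713; half-tol=0.075, Σhalf²=0.151918
  -E: nom -44.630 → Σnom=-71.870; wc +0.232/-0.414 → slack +0.973/-1.127; half-tol=0.323, Σhalf²=0.256247
  -F: nom -17.700 → Σnom=-89.570; wc +0.468/-0.468 → slack +1.441/-1.595; half-tol=0.468, Σhalf²=0.475271
  +G: nom +6.090 → Σnom=-83.480; wc +0.120/-0.120 → slack +1.561/-1.715; half-tol=0.120, Σhalf²=0.489671
  -H: nom -1.600 → Σnom=-85.080; wc +0.166/-0.166 → slack +1.727/-1.881; half-tol=0.166, Σhalf²=0.517227
  -I: nom -13.300 → Σnom=-98.380; wc +0.230/-0.390 → slack +1.957/-2.271; half-tol=0.310, Σhalf²=0.613326
Nominal = -98.380. Worst-case = [-98.380 - 2.271, -98.380 + 1.957] = [-100.651, -96.423]. RSS = √0.613326 = 0.783.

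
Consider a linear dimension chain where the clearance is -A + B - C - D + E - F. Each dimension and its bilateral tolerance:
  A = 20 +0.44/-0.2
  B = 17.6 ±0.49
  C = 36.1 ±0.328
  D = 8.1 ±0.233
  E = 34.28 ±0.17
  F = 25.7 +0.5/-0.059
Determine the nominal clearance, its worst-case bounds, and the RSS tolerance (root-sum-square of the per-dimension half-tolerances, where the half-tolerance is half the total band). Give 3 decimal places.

nominal=-38.020 wc=[-40.181,-36.540] rss=0.782

Stack each dimension's contribution:
  -A: nom -20.000 → Σnom=-20.000; wc +0.200/-0.440 → slack +0.200/-0.440; half-tol=0.320, Σhalf²=0.102400
  +B: nom +17.600 → Σnom=-2.400; wc +0.490/-0.490 → slack +0.690/-0.930; half-tol=0.490, Σhalf²=0.342500
  -C: nom -36.100 → Σnom=-38.500; wc +0.328/-0.328 → slack +1.018/-1.258; half-tol=0.328, Σhalf²=0.450084
  -D: nom -8.100 → Σnom=-46.600; wc +0.233/-0.233 → slack +1.251/-1.491; half-tol=0.233, Σhalf²=0.504373
  +E: nom +34.280 → Σnom=-12.320; wc +0.170/-0.170 → slack +1.421/-1.661; half-tol=0.170, Σhalf²=0.533273
  -F: nom -25.700 → Σnom=-38.020; wc +0.059/-0.500 → slack +1.480/-2.161; half-tol=0.279, Σhalf²=0.611393
Nominal = -38.020. Worst-case = [-38.020 - 2.161, -38.020 + 1.480] = [-40.181, -36.540]. RSS = √0.611393 = 0.782.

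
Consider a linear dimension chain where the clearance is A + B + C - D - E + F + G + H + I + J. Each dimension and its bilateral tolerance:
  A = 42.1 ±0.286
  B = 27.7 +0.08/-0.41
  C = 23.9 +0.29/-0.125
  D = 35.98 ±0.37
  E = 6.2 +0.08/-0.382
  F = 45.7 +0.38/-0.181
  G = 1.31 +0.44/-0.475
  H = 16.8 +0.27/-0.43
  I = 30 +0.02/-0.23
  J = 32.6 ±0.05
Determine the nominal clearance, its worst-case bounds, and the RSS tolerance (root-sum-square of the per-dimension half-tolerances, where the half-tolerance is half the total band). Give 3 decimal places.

Stack each dimension's contribution:
  +A: nom +42.100 → Σnom=42.100; wc +0.286/-0.286 → slack +0.286/-0.286; half-tol=0.286, Σhalf²=0.081796
  +B: nom +27.700 → Σnom=69.800; wc +0.080/-0.410 → slack +0.366/-0.696; half-tol=0.245, Σhalf²=0.141821
  +C: nom +23.900 → Σnom=93.700; wc +0.290/-0.125 → slack +0.656/-0.821; half-tol=0.207, Σhalf²=0.184877
  -D: nom -35.980 → Σnom=57.720; wc +0.370/-0.370 → slack +1.026/-1.191; half-tol=0.370, Σhalf²=0.321777
  -E: nom -6.200 → Σnom=51.520; wc +0.382/-0.080 → slack +1.408/-1.271; half-tol=0.231, Σhalf²=0.375138
  +F: nom +45.700 → Σnom=97.220; wc +0.380/-0.181 → slack +1.788/-1.452; half-tol=0.280, Σhalf²=0.453818
  +G: nom +1.310 → Σnom=98.530; wc +0.440/-0.475 → slack +2.228/-1.927; half-tol=0.458, Σhalf²=0.663125
  +H: nom +16.800 → Σnom=115.330; wc +0.270/-0.430 → slack +2.498/-2.357; half-tol=0.350, Σhalf²=0.785625
  +I: nom +30.000 → Σnom=145.330; wc +0.020/-0.230 → slack +2.518/-2.587; half-tol=0.125, Σhalf²=0.801250
  +J: nom +32.600 → Σnom=177.930; wc +0.050/-0.050 → slack +2.568/-2.637; half-tol=0.050, Σhalf²=0.803750
Nominal = 177.930. Worst-case = [177.930 - 2.637, 177.930 + 2.568] = [175.293, 180.498]. RSS = √0.803750 = 0.897.

nominal=177.930 wc=[175.293,180.498] rss=0.897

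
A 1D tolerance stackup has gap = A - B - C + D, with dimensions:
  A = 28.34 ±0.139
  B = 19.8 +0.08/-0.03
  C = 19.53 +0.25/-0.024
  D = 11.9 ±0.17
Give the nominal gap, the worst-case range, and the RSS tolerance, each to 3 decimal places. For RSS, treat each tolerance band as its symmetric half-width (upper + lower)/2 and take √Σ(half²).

Stack each dimension's contribution:
  +A: nom +28.340 → Σnom=28.340; wc +0.139/-0.139 → slack +0.139/-0.139; half-tol=0.139, Σhalf²=0.019321
  -B: nom -19.800 → Σnom=8.540; wc +0.030/-0.080 → slack +0.169/-0.219; half-tol=0.055, Σhalf²=0.022346
  -C: nom -19.530 → Σnom=-10.990; wc +0.024/-0.250 → slack +0.193/-0.469; half-tol=0.137, Σhalf²=0.041115
  +D: nom +11.900 → Σnom=0.910; wc +0.170/-0.170 → slack +0.363/-0.639; half-tol=0.170, Σhalf²=0.070015
Nominal = 0.910. Worst-case = [0.910 - 0.639, 0.910 + 0.363] = [0.271, 1.273]. RSS = √0.070015 = 0.265.

nominal=0.910 wc=[0.271,1.273] rss=0.265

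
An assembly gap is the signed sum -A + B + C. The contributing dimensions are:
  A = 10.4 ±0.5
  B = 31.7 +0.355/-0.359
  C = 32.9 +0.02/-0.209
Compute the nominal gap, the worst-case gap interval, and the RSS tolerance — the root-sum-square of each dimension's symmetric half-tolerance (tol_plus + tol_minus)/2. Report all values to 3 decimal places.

nominal=54.200 wc=[53.132,55.075] rss=0.625

Stack each dimension's contribution:
  -A: nom -10.400 → Σnom=-10.400; wc +0.500/-0.500 → slack +0.500/-0.500; half-tol=0.500, Σhalf²=0.250000
  +B: nom +31.700 → Σnom=21.300; wc +0.355/-0.359 → slack +0.855/-0.859; half-tol=0.357, Σhalf²=0.377449
  +C: nom +32.900 → Σnom=54.200; wc +0.020/-0.209 → slack +0.875/-1.068; half-tol=0.114, Σhalf²=0.390559
Nominal = 54.200. Worst-case = [54.200 - 1.068, 54.200 + 0.875] = [53.132, 55.075]. RSS = √0.390559 = 0.625.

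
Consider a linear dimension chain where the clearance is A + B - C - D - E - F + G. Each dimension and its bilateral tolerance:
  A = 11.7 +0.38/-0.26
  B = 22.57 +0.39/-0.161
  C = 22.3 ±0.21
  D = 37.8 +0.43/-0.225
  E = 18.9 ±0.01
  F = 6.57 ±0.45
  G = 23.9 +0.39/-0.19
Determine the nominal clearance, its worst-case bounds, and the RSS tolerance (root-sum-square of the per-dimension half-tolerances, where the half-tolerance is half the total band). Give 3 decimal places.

Stack each dimension's contribution:
  +A: nom +11.700 → Σnom=11.700; wc +0.380/-0.260 → slack +0.380/-0.260; half-tol=0.320, Σhalf²=0.102400
  +B: nom +22.570 → Σnom=34.270; wc +0.390/-0.161 → slack +0.770/-0.421; half-tol=0.276, Σhalf²=0.178300
  -C: nom -22.300 → Σnom=11.970; wc +0.210/-0.210 → slack +0.980/-0.631; half-tol=0.210, Σhalf²=0.222400
  -D: nom -37.800 → Σnom=-25.830; wc +0.225/-0.430 → slack +1.205/-1.061; half-tol=0.328, Σhalf²=0.329657
  -E: nom -18.900 → Σnom=-44.730; wc +0.010/-0.010 → slack +1.215/-1.071; half-tol=0.010, Σhalf²=0.329757
  -F: nom -6.570 → Σnom=-51.300; wc +0.450/-0.450 → slack +1.665/-1.521; half-tol=0.450, Σhalf²=0.532257
  +G: nom +23.900 → Σnom=-27.400; wc +0.390/-0.190 → slack +2.055/-1.711; half-tol=0.290, Σhalf²=0.616357
Nominal = -27.400. Worst-case = [-27.400 - 1.711, -27.400 + 2.055] = [-29.111, -25.345]. RSS = √0.616357 = 0.785.

nominal=-27.400 wc=[-29.111,-25.345] rss=0.785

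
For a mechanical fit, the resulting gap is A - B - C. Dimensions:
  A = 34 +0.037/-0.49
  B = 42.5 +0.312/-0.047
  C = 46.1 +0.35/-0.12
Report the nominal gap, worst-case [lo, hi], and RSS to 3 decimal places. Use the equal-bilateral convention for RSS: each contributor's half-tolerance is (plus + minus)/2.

nominal=-54.600 wc=[-55.752,-54.396] rss=0.396

Stack each dimension's contribution:
  +A: nom +34.000 → Σnom=34.000; wc +0.037/-0.490 → slack +0.037/-0.490; half-tol=0.264, Σhalf²=0.069432
  -B: nom -42.500 → Σnom=-8.500; wc +0.047/-0.312 → slack +0.084/-0.802; half-tol=0.179, Σhalf²=0.101653
  -C: nom -46.100 → Σnom=-54.600; wc +0.120/-0.350 → slack +0.204/-1.152; half-tol=0.235, Σhalf²=0.156878
Nominal = -54.600. Worst-case = [-54.600 - 1.152, -54.600 + 0.204] = [-55.752, -54.396]. RSS = √0.156878 = 0.396.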